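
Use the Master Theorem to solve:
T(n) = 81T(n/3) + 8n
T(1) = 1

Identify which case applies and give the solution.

a=81, b=3, f(n)=8n. log_3(81) = 4. Since c=1 < 4, Case 1 applies: T(n) = Θ(n^log_b(a)) = O(n^4).

Answer: O(n^4) - Case 1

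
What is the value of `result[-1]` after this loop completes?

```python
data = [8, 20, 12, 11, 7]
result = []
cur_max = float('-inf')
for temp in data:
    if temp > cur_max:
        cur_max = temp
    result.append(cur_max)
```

Running max ends at 20
`result` takes the values: [] → [8] → [8, 20] → [8, 20, 20] → [8, 20, 20, 20] → [8, 20, 20, 20, 20]
So `result[-1]` = 20

Answer: 20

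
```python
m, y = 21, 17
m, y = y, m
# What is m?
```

Trace:
`m, y = 21, 17` → m = 21; y = 17
`m, y = y, m` → m = 17; y = 21
So m = 17

Answer: 17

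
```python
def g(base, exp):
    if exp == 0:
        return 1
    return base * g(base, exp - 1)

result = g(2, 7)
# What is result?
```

g(2, 7) = 2 * 2 * 2 * 2 * 2 * 2 * 2 = 128

Answer: 128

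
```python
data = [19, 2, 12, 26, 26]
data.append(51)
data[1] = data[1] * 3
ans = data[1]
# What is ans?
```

Trace:
`data = [19, 2, 12, 26, 26]` → data = [19, 2, 12, 26, 26]
`data.append(51)` → data = [19, 2, 12, 26, 26, 51]
`data[1] = data[1] * 3` → data = [19, 6, 12, 26, 26, 51]
`ans = data[1]` → ans = 6
So ans = 6

Answer: 6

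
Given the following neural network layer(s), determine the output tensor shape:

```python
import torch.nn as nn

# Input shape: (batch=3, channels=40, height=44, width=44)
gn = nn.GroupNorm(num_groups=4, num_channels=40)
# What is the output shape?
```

Input: (3, 40, 44, 44) -> Output: (3, 40, 44, 44)

Answer: (3, 40, 44, 44)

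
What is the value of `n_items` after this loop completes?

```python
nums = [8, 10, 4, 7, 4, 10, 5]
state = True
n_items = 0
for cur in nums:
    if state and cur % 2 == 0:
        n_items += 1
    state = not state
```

Count even values at even positions
`n_items` takes the values: 0 → 1 → 2 → 3

Answer: 3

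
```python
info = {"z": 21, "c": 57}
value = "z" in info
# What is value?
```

Trace:
`info = {"z": 21, "c": 57}` → info = {'z': 21, 'c': 57}
`value = "z" in info` → value = True
So value = True

Answer: True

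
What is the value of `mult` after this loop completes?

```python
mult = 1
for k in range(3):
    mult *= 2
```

2^3 = 8
`mult` takes the values: 1 → 2 → 4 → 8

Answer: 8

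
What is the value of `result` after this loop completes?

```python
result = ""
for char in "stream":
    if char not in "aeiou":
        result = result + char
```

Remove vowels from 'stream'
`result` takes the values: "" → "s" → "st" → "str" → "strm"

Answer: "strm"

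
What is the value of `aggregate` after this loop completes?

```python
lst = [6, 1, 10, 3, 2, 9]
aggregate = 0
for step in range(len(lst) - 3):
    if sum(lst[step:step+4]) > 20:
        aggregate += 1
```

Count windows with sum > 20
`aggregate` takes the values: 0 → 1

Answer: 1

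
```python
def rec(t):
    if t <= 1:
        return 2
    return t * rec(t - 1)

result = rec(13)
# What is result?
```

rec(13) = 13 * 12 * 11 * 10 * 9 * 8 * 7 * 6 * 5 * 4 * 3 * 2 * 2 = 12454041600

Answer: 12454041600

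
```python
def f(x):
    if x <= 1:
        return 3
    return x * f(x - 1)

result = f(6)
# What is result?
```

f(6) = 6 * 5 * 4 * 3 * 2 * 3 = 2160

Answer: 2160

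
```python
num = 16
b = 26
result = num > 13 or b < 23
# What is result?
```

Trace:
`num = 16` → num = 16
`b = 26` → b = 26
`result = num > 13 or b < 23` → result = True
So result = True

Answer: True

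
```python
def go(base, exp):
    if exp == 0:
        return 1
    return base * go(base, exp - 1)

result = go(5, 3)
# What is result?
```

go(5, 3) = 5 * 5 * 5 = 125

Answer: 125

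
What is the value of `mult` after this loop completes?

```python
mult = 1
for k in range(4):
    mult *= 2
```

2^4 = 16
`mult` takes the values: 1 → 2 → 4 → 8 → 16

Answer: 16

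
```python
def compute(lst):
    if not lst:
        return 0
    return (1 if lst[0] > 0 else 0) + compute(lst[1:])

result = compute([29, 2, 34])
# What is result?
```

Count of positive elements in [29, 2, 34] = 3

Answer: 3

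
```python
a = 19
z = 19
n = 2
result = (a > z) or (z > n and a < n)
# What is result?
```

Trace:
`a = 19` → a = 19
`z = 19` → z = 19
`n = 2` → n = 2
`result = (a > z) or (z > n and a < n)` → result = False
So result = False

Answer: False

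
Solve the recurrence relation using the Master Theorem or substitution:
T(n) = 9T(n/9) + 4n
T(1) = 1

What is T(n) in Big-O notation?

By Master Theorem: a=9, b=9, f(n)=4n. Since log_9(9) = 1 and f(n) = Θ(n^1), Case 2 applies. T(n) = O(n log n).

Answer: O(n log n)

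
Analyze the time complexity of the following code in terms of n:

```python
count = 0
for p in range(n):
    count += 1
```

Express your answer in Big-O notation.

Each loop level contributes: n. Multiplying the contributions gives O(n).

Answer: O(n)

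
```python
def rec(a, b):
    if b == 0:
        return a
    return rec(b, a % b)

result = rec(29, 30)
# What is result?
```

rec(29, 30) -> rec(30, 29) -> rec(29, 1) -> rec(1, 0) -> 1

Answer: 1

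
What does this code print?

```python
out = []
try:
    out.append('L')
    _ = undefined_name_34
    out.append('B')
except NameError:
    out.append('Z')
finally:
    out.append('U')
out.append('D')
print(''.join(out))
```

Execution trace: 'L' (try body) → 'Z' (except NameError) → 'U' (finally) → 'D' (after the try/except). Output: LZUD

Answer: LZUD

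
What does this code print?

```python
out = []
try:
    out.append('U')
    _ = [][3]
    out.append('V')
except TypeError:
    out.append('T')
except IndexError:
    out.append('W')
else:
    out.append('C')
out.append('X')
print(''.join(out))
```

Execution trace: 'U' (try body) → 'W' (except IndexError) → 'X' (after the try/except). Output: UWX

Answer: UWX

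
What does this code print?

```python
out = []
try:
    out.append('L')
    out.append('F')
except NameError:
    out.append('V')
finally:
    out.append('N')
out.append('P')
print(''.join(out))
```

Execution trace: 'L' (try body) → 'F' (try body, no exception) → 'N' (finally) → 'P' (after the try/except). Output: LFNP

Answer: LFNP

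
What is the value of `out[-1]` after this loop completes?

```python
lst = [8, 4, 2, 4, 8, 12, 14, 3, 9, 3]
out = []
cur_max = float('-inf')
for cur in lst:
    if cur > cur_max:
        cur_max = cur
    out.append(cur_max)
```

Running max ends at 14
`out` takes the values: [] → [8] → [8, 8] → [8, 8, 8] → [8, 8, 8, 8] → [8, 8, 8, 8, 8] → [8, 8, 8, 8, 8, 12] → [8, 8, 8, 8, 8, 12, 14] → [8, 8, 8, 8, 8, 12, 14, 14] → [8, 8, 8, 8, 8, 12, 14, 14, 14] → [8, 8, 8, 8, 8, 12, 14, 14, 14, 14]
So `out[-1]` = 14

Answer: 14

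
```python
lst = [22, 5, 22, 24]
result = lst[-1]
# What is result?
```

Trace:
`lst = [22, 5, 22, 24]` → lst = [22, 5, 22, 24]
`result = lst[-1]` → result = 24
So result = 24

Answer: 24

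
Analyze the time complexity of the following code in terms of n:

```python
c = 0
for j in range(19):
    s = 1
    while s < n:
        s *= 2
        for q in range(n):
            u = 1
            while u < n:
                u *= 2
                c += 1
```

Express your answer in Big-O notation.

Each loop level contributes: 1 × log n × n × log n. Multiplying the contributions gives O(n log² n).

Answer: O(n log² n)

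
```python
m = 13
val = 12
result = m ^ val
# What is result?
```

Trace:
`m = 13` → m = 13
`val = 12` → val = 12
`result = m ^ val` → result = 1
So result = 1

Answer: 1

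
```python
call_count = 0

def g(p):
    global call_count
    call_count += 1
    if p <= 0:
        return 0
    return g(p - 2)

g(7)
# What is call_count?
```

Linear recursion stepping by 2: 5 calls from p=7 down to ≤0.

Answer: 5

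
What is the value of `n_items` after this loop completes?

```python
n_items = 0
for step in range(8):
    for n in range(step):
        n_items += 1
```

Triangle number: 0+1+2+...+7
`n_items` takes the values: 0 → 1 → 2 → 3 → 4 → 5 → 6 → 7 → 8 → 9 → 10 → 11 → 12 → 13 → 14 → 15 → 16 → 17 → 18 → 19 → 20 → 21 → 22 → 23 → 24 → 25 → 26 → 27 → 28

Answer: 28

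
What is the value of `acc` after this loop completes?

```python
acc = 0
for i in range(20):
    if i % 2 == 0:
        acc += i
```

Sum of even numbers 0 to 19
`acc` takes the values: 0 → 2 → 6 → 12 → 20 → 30 → 42 → 56 → 72 → 90

Answer: 90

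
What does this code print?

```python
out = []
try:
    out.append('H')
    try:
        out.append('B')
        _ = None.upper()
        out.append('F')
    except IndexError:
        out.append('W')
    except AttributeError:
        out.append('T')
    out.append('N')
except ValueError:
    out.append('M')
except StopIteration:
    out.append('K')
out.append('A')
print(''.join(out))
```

Execution trace: 'H' (try body) → 'B' (inner try body) → 'T' (inner except AttributeError) → 'N' (try body, no exception) → 'A' (after the try/except). Output: HBTNA

Answer: HBTNA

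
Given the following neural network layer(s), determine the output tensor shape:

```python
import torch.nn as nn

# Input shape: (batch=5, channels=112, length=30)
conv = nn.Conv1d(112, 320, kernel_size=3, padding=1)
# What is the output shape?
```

Input: (5, 112, 30) -> Output: (5, 320, 30)

Answer: (5, 320, 30)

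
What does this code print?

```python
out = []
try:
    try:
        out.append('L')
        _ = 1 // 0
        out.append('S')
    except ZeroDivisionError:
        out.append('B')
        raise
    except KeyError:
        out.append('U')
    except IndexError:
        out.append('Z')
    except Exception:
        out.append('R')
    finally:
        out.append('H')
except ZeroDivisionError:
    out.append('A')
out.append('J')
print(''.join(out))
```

Execution trace: 'L' (inner try body) → 'B' (inner except ZeroDivisionError) → 'H' (inner finally) → 'A' (outer except ZeroDivisionError) → 'J' (after the try/except). Output: LBHAJ

Answer: LBHAJ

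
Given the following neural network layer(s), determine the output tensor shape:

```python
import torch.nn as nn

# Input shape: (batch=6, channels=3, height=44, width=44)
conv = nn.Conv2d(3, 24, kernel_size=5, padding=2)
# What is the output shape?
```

Input: (6, 3, 44, 44) -> Output: (6, 24, 44, 44)

Answer: (6, 24, 44, 44)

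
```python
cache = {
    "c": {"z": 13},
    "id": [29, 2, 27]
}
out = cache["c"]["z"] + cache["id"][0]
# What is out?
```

Trace:
`cache = { ...` → cache = {'c': {'z': 13}, 'id': [29, 2, 27]}
`out = cache["c"]["z"] + cache["id"][0]` → out = 42
So out = 42

Answer: 42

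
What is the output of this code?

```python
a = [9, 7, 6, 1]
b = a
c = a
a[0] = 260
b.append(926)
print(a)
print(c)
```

Key concept: multiple aliases.
Step by step:
`a = [9, 7, 6, 1]` → a = [9, 7, 6, 1]
`b = a` → b = [9, 7, 6, 1] (same object as a)
`c = a` → c = [9, 7, 6, 1] (same object as a, b)
`a[0] = 260` → a = [260, 7, 6, 1] (same object as b, c); b = [260, 7, 6, 1] (same object as a, c); c = [260, 7, 6, 1] (same object as a, b)
`b.append(926)` → a = [260, 7, 6, 1, 926] (same object as b, c); b = [260, 7, 6, 1, 926] (same object as a, c); c = [260, 7, 6, 1, 926] (same object as a, b)
`print(a)` → prints [260, 7, 6, 1, 926]
`print(c)` → prints [260, 7, 6, 1, 926]

Answer:
[260, 7, 6, 1, 926]
[260, 7, 6, 1, 926]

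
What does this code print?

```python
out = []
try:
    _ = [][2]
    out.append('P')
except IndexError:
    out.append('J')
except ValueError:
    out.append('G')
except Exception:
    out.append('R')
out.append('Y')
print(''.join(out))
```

Execution trace: 'J' (except IndexError) → 'Y' (after the try/except). Output: JY

Answer: JY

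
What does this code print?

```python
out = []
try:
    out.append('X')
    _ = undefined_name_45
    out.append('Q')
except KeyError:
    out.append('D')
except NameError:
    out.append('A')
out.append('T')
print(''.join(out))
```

Execution trace: 'X' (try body) → 'A' (except NameError) → 'T' (after the try/except). Output: XAT

Answer: XAT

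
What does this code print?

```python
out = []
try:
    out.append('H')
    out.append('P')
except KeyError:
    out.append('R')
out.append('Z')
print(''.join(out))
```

Execution trace: 'H' (try body) → 'P' (try body, no exception) → 'Z' (after the try/except). Output: HPZ

Answer: HPZ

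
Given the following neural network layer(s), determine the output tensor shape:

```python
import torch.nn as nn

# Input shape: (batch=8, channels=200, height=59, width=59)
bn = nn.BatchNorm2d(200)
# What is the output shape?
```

Input: (8, 200, 59, 59) -> Output: (8, 200, 59, 59)

Answer: (8, 200, 59, 59)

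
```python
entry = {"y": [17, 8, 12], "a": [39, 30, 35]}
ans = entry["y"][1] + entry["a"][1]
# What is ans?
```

Trace:
`entry = {"y": [17, 8, 12], "a": [39, 30, 35]}` → entry = {'y': [17, 8, 12], 'a': [39, 30, 35]}
`ans = entry["y"][1] + entry["a"][1]` → ans = 38
So ans = 38

Answer: 38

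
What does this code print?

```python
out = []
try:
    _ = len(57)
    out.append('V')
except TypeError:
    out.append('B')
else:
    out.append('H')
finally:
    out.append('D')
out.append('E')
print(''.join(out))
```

Execution trace: 'B' (except TypeError) → 'D' (finally) → 'E' (after the try/except). Output: BDE

Answer: BDE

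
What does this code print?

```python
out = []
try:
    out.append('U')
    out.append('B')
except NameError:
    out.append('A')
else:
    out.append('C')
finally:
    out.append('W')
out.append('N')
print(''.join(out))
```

Execution trace: 'U' (try body) → 'B' (try body, no exception) → 'C' (else) → 'W' (finally) → 'N' (after the try/except). Output: UBCWN

Answer: UBCWN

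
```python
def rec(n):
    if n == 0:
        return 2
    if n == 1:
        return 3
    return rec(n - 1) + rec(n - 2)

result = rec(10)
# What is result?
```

Build up from base cases: rec(0)=2, rec(1)=3, rec(2)=5, rec(3)=8, rec(4)=13, rec(5)=21, rec(6)=34, ..., rec(10)=233

Answer: 233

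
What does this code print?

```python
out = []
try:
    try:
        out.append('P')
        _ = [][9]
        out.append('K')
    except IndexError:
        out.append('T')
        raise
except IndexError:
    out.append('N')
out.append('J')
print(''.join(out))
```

Execution trace: 'P' (inner try body) → 'T' (inner except IndexError) → 'N' (outer except IndexError) → 'J' (after the try/except). Output: PTNJ

Answer: PTNJ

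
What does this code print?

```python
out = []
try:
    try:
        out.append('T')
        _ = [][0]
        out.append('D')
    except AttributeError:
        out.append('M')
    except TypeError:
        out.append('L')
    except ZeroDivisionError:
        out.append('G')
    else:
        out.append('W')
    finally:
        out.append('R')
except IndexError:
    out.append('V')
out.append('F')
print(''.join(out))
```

Execution trace: 'T' (inner try body) → 'R' (inner finally) → 'V' (outer except IndexError) → 'F' (after the try/except). Output: TRVF

Answer: TRVF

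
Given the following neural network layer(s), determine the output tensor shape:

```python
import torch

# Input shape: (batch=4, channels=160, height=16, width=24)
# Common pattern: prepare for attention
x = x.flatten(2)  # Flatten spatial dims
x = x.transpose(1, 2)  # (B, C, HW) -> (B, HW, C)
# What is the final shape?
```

Input: (4, 160, 16, 24) -> after flatten(2): (4, 160, 384) -> Output: (4, 384, 160)

Answer: (4, 384, 160)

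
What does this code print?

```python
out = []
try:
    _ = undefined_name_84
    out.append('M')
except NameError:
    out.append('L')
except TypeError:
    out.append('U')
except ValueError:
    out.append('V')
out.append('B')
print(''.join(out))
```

Execution trace: 'L' (except NameError) → 'B' (after the try/except). Output: LB

Answer: LB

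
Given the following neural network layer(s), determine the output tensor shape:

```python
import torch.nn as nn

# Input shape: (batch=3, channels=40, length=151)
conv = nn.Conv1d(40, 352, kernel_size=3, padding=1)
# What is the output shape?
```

Input: (3, 40, 151) -> Output: (3, 352, 151)

Answer: (3, 352, 151)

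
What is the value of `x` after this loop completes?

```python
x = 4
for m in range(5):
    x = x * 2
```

Multiply by 2, 5 times: 4 * 2^5 = 128
`x` takes the values: 4 → 8 → 16 → 32 → 64 → 128

Answer: 128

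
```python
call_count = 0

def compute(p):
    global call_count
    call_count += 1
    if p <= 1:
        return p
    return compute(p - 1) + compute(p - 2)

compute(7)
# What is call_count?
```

Calls(p) = 1 + Calls(p-1) + Calls(p-2); Calls(0)=Calls(1)=1. For p=7 this gives 41.

Answer: 41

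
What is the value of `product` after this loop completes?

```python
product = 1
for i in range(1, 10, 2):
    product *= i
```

Product of 1, 3, 5, ... up to 9
`product` takes the values: 1 → 3 → 15 → 105 → 945

Answer: 945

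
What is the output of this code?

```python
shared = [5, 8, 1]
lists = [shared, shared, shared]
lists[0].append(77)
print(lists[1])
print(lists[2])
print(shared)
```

Key concept: list of same reference.
Step by step:
`shared = [5, 8, 1]` → shared = [5, 8, 1]
`lists = [shared, shared, shared]` → lists = [[5, 8, 1], [5, 8, 1], [5, 8, 1]]
`lists[0].append(77)` → shared = [5, 8, 1, 77]; lists = [[5, 8, 1, 77], [5, 8, 1, 77], [5, 8, 1, 77]]
`print(lists[1])` → prints [5, 8, 1, 77]
`print(lists[2])` → prints [5, 8, 1, 77]
`print(shared)` → prints [5, 8, 1, 77]

Answer:
[5, 8, 1, 77]
[5, 8, 1, 77]
[5, 8, 1, 77]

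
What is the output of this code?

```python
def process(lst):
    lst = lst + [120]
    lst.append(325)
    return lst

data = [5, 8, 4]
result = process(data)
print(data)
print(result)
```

Key concept: rebinding parameter vs mutation.
Step by step:
`data = [5, 8, 4]` → data = [5, 8, 4]
`result = process(data)` → result = [5, 8, 4, 120, 325]
`print(data)` → prints [5, 8, 4]
`print(result)` → prints [5, 8, 4, 120, 325]

Answer:
[5, 8, 4]
[5, 8, 4, 120, 325]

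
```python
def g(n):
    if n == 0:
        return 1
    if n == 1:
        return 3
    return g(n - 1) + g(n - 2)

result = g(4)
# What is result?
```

Build up from base cases: g(0)=1, g(1)=3, g(2)=4, g(3)=7, g(4)=11

Answer: 11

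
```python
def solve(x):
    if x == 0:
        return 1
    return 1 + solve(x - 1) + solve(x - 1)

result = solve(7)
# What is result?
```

solve(x) = 1 + 2·solve(x-1), solve(0)=1. Closed form: (1+1)·2^7 - 1 = 255.

Answer: 255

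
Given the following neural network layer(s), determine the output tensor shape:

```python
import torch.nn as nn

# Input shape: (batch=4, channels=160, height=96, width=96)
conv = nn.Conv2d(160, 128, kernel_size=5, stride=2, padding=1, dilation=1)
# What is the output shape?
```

Input: (4, 160, 96, 96) -> Output: (4, 128, 47, 47)

Answer: (4, 128, 47, 47)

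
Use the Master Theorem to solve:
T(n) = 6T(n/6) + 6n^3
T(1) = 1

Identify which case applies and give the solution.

a=6, b=6, f(n)=6n^3. log_6(6) = 1. Since c=3 > 1 and the regularity condition holds (6(n/6)^3 = (6/6^3)n^3 with 6/6^3 < 1), Case 3 applies: T(n) = Θ(f(n)) = O(n^3).

Answer: O(n^3) - Case 3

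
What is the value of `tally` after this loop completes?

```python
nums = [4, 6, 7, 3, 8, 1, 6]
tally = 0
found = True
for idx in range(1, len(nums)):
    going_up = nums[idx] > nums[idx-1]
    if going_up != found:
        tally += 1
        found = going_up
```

Count direction changes in [4, 6, 7, 3, 8, 1, 6]
`tally` takes the values: 0 → 1 → 2 → 3 → 4

Answer: 4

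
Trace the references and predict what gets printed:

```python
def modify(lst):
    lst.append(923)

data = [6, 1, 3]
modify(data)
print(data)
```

Key concept: function modifies passed list.
Step by step:
`data = [6, 1, 3]` → data = [6, 1, 3]
`modify(data)` → data = [6, 1, 3, 923]
`print(data)` → prints [6, 1, 3, 923]

Answer: [6, 1, 3, 923]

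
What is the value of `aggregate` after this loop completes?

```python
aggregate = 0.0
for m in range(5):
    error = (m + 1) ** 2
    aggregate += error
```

Sum of squared losses 1² + 2² + ... + 5²
`aggregate` takes the values: 0.0 → 1.0 → 5.0 → 14.0 → 30.0 → 55.0

Answer: 55.0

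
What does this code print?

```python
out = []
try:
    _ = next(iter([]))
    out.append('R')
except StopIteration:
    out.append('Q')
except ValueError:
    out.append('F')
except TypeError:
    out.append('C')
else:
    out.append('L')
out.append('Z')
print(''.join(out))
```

Execution trace: 'Q' (except StopIteration) → 'Z' (after the try/except). Output: QZ

Answer: QZ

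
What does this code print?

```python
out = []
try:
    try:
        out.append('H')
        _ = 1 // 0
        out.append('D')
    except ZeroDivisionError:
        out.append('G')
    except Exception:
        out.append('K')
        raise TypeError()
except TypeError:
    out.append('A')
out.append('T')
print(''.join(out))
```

Execution trace: 'H' (inner try body) → 'G' (inner except ZeroDivisionError) → 'T' (after the try/except). Output: HGT

Answer: HGT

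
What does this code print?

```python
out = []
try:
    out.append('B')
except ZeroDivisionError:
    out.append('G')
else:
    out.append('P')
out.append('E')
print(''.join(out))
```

Execution trace: 'B' (try body, no exception) → 'P' (else) → 'E' (after the try/except). Output: BPE

Answer: BPE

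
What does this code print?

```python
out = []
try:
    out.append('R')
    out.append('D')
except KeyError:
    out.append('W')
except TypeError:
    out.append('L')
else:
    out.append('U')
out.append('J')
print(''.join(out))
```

Execution trace: 'R' (try body) → 'D' (try body, no exception) → 'U' (else) → 'J' (after the try/except). Output: RDUJ

Answer: RDUJ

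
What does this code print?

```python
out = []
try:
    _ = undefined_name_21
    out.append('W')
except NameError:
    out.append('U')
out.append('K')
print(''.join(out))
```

Execution trace: 'U' (except NameError) → 'K' (after the try/except). Output: UK

Answer: UK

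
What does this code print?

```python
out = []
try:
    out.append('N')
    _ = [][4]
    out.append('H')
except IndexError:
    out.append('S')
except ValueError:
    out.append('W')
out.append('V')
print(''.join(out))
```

Execution trace: 'N' (try body) → 'S' (except IndexError) → 'V' (after the try/except). Output: NSV

Answer: NSV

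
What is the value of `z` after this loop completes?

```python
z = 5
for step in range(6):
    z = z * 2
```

Multiply by 2, 6 times: 5 * 2^6 = 320
`z` takes the values: 5 → 10 → 20 → 40 → 80 → 160 → 320

Answer: 320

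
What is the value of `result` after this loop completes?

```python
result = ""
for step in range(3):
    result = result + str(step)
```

Concatenate digits 0 to 2
`result` takes the values: "" → "0" → "01" → "012"

Answer: "012"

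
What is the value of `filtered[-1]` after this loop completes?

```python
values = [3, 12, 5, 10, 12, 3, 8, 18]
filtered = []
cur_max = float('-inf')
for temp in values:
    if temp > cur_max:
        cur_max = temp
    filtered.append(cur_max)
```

Running max ends at 18
`filtered` takes the values: [] → [3] → [3, 12] → [3, 12, 12] → [3, 12, 12, 12] → [3, 12, 12, 12, 12] → [3, 12, 12, 12, 12, 12] → [3, 12, 12, 12, 12, 12, 12] → [3, 12, 12, 12, 12, 12, 12, 18]
So `filtered[-1]` = 18

Answer: 18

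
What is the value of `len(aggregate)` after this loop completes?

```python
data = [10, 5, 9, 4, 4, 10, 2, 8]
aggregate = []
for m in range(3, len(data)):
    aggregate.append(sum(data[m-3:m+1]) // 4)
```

Number of 4-element averages
`aggregate` takes the values: [] → [7] → [7, 5] → [7, 5, 6] → [7, 5, 6, 5] → [7, 5, 6, 5, 6]
So `len(aggregate)` = 5

Answer: 5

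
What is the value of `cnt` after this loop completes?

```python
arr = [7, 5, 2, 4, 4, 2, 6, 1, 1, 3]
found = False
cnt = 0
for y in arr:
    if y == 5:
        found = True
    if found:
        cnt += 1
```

Count elements after first 5 in [7, 5, 2, 4, 4, 2, 6, 1, 1, 3]
`cnt` takes the values: 0 → 1 → 2 → 3 → 4 → 5 → 6 → 7 → 8 → 9

Answer: 9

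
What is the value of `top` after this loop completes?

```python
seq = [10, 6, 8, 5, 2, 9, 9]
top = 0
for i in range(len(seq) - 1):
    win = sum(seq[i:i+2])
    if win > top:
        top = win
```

Max sum of 2-element window in [10, 6, 8, 5, 2, 9, 9]
`top` takes the values: 0 → 16 → 18

Answer: 18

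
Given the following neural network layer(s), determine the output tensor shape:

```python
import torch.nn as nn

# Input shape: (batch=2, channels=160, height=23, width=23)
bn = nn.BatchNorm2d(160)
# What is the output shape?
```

Input: (2, 160, 23, 23) -> Output: (2, 160, 23, 23)

Answer: (2, 160, 23, 23)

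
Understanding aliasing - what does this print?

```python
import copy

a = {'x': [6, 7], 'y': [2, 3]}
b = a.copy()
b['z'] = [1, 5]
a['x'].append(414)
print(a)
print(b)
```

Key concept: shallow copy of dict with mutable values.
Step by step:
`a = {'x': [6, 7], 'y': [2, 3]}` → a = {'x': [6, 7], 'y': [2, 3]}
`b = a.copy()` → b = {'x': [6, 7], 'y': [2, 3]}
`b['z'] = [1, 5]` → b = {'x': [6, 7], 'y': [2, 3], 'z': [1, 5]}
`a['x'].append(414)` → a = {'x': [6, 7, 414], 'y': [2, 3]}; b = {'x': [6, 7, 414], 'y': [2, 3], 'z': [1, 5]}
`print(a)` → prints {'x': [6, 7, 414], 'y': [2, 3]}
`print(b)` → prints {'x': [6, 7, 414], 'y': [2, 3], 'z': [1, 5]}

Answer:
{'x': [6, 7, 414], 'y': [2, 3]}
{'x': [6, 7, 414], 'y': [2, 3], 'z': [1, 5]}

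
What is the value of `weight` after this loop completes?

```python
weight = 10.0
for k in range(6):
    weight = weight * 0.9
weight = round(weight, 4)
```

Exponential decay: 10.0 * 0.9^6
`weight` takes the values: 10.0 → 9.0 → 8.1 → 7.29 → 6.561 → 5.9049 → 5.31441 → 5.3144

Answer: 5.3144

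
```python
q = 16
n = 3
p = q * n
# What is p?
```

Trace:
`q = 16` → q = 16
`n = 3` → n = 3
`p = q * n` → p = 48
So p = 48

Answer: 48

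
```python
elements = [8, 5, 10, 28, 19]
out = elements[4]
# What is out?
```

Trace:
`elements = [8, 5, 10, 28, 19]` → elements = [8, 5, 10, 28, 19]
`out = elements[4]` → out = 19
So out = 19

Answer: 19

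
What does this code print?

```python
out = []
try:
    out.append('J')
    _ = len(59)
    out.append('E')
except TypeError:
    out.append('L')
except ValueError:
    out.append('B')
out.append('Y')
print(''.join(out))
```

Execution trace: 'J' (try body) → 'L' (except TypeError) → 'Y' (after the try/except). Output: JLY

Answer: JLY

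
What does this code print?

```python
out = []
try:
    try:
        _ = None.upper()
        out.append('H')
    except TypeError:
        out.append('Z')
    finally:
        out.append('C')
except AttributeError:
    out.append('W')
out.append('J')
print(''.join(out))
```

Execution trace: 'C' (finally) → 'W' (outer except AttributeError) → 'J' (after the try/except). Output: CWJ

Answer: CWJ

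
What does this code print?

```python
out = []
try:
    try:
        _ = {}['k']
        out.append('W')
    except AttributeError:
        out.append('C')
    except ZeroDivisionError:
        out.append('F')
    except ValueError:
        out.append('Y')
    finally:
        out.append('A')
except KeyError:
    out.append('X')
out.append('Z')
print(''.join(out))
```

Execution trace: 'A' (inner finally) → 'X' (outer except KeyError) → 'Z' (after the try/except). Output: AXZ

Answer: AXZ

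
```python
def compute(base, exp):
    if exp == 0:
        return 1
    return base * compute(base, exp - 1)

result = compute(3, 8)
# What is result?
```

compute(3, 8) = 3 * 3 * 3 * 3 * 3 * 3 * 3 * 3 = 6561

Answer: 6561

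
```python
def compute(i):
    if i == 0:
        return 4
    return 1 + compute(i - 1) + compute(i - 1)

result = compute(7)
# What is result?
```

compute(i) = 1 + 2·compute(i-1), compute(0)=4. Closed form: (4+1)·2^7 - 1 = 639.

Answer: 639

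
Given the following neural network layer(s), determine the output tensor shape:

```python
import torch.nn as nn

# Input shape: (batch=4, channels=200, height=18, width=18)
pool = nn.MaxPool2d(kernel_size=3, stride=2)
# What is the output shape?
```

Input: (4, 200, 18, 18) -> Output: (4, 200, 8, 8)

Answer: (4, 200, 8, 8)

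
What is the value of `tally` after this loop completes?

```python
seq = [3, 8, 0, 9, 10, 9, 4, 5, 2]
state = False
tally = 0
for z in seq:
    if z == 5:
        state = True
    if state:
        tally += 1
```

Count elements after first 5 in [3, 8, 0, 9, 10, 9, 4, 5, 2]
`tally` takes the values: 0 → 1 → 2

Answer: 2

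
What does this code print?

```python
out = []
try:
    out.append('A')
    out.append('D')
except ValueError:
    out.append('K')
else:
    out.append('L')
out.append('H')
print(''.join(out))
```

Execution trace: 'A' (try body) → 'D' (try body, no exception) → 'L' (else) → 'H' (after the try/except). Output: ADLH

Answer: ADLH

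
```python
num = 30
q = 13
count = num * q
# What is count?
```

Trace:
`num = 30` → num = 30
`q = 13` → q = 13
`count = num * q` → count = 390
So count = 390

Answer: 390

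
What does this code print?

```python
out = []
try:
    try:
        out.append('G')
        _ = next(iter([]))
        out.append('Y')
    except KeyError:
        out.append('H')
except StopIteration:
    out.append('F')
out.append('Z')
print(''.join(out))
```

Execution trace: 'G' (inner try body) → 'F' (outer except StopIteration) → 'Z' (after the try/except). Output: GFZ

Answer: GFZ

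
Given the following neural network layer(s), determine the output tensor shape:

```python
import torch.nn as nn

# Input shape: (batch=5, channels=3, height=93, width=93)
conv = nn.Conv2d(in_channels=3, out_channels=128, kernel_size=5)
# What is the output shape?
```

Input: (5, 3, 93, 93) -> Output: (5, 128, 89, 89)

Answer: (5, 128, 89, 89)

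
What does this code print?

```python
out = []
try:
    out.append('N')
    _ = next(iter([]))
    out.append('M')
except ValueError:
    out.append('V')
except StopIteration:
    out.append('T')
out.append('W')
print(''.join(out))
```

Execution trace: 'N' (try body) → 'T' (except StopIteration) → 'W' (after the try/except). Output: NTW

Answer: NTW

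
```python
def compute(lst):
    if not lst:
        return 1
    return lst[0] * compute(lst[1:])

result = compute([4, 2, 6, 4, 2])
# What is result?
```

Product over [4, 2, 6, 4, 2] = 4 * 2 * 6 * 4 * 2 = 384

Answer: 384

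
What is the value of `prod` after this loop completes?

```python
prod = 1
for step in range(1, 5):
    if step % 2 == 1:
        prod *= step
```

Product of odd numbers 1 to 4
`prod` takes the values: 1 → 3

Answer: 3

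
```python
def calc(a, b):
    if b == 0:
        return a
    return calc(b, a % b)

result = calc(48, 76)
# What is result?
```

calc(48, 76) -> calc(76, 48) -> calc(48, 28) -> calc(28, 20) -> calc(20, 8) -> calc(8, 4) -> calc(4, 0) -> 4

Answer: 4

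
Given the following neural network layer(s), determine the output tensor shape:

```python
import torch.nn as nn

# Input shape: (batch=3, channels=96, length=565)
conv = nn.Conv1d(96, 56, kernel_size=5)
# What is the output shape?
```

Input: (3, 96, 565) -> Output: (3, 56, 561)

Answer: (3, 56, 561)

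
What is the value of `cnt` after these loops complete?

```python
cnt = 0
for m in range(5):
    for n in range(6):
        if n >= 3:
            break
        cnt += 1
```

Inner breaks at 3, outer runs 5 times
`cnt` takes the values: 0 → 1 → 2 → 3 → 4 → 5 → 6 → 7 → 8 → 9 → 10 → 11 → 12 → 13 → 14 → 15

Answer: 15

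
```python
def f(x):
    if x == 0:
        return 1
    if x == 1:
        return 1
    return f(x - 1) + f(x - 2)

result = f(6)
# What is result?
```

Build up from base cases: f(0)=1, f(1)=1, f(2)=2, f(3)=3, f(4)=5, f(5)=8, f(6)=13

Answer: 13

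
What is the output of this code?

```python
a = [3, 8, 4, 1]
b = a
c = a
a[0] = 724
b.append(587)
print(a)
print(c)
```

Key concept: multiple aliases.
Step by step:
`a = [3, 8, 4, 1]` → a = [3, 8, 4, 1]
`b = a` → b = [3, 8, 4, 1] (same object as a)
`c = a` → c = [3, 8, 4, 1] (same object as a, b)
`a[0] = 724` → a = [724, 8, 4, 1] (same object as b, c); b = [724, 8, 4, 1] (same object as a, c); c = [724, 8, 4, 1] (same object as a, b)
`b.append(587)` → a = [724, 8, 4, 1, 587] (same object as b, c); b = [724, 8, 4, 1, 587] (same object as a, c); c = [724, 8, 4, 1, 587] (same object as a, b)
`print(a)` → prints [724, 8, 4, 1, 587]
`print(c)` → prints [724, 8, 4, 1, 587]

Answer:
[724, 8, 4, 1, 587]
[724, 8, 4, 1, 587]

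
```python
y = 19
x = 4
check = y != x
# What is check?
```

Trace:
`y = 19` → y = 19
`x = 4` → x = 4
`check = y != x` → check = True
So check = True

Answer: True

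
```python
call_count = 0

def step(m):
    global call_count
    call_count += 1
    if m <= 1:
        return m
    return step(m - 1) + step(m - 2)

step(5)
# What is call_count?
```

Calls(m) = 1 + Calls(m-1) + Calls(m-2); Calls(0)=Calls(1)=1. For m=5 this gives 15.

Answer: 15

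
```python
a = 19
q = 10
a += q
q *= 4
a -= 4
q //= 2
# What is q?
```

Trace:
`a = 19` → a = 19
`q = 10` → q = 10
`a += q` → a = 29
`q *= 4` → q = 40
`a -= 4` → a = 25
`q //= 2` → q = 20
So q = 20

Answer: 20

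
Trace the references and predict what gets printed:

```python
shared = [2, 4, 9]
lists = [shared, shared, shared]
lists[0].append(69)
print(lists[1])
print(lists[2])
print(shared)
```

Key concept: list of same reference.
Step by step:
`shared = [2, 4, 9]` → shared = [2, 4, 9]
`lists = [shared, shared, shared]` → lists = [[2, 4, 9], [2, 4, 9], [2, 4, 9]]
`lists[0].append(69)` → shared = [2, 4, 9, 69]; lists = [[2, 4, 9, 69], [2, 4, 9, 69], [2, 4, 9, 69]]
`print(lists[1])` → prints [2, 4, 9, 69]
`print(lists[2])` → prints [2, 4, 9, 69]
`print(shared)` → prints [2, 4, 9, 69]

Answer:
[2, 4, 9, 69]
[2, 4, 9, 69]
[2, 4, 9, 69]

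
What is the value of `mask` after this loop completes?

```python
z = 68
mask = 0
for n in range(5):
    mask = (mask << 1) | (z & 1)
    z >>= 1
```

Reverse lowest 5 bits of 68
`mask` takes the values: 0 → 1 → 2 → 4

Answer: 4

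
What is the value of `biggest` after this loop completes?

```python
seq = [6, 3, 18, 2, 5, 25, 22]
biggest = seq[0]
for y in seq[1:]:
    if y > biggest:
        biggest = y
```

Maximum of [6, 3, 18, 2, 5, 25, 22]
`biggest` takes the values: 6 → 18 → 25

Answer: 25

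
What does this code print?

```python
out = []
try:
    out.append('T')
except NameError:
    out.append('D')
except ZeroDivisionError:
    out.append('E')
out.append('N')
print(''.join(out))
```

Execution trace: 'T' (try body, no exception) → 'N' (after the try/except). Output: TN

Answer: TN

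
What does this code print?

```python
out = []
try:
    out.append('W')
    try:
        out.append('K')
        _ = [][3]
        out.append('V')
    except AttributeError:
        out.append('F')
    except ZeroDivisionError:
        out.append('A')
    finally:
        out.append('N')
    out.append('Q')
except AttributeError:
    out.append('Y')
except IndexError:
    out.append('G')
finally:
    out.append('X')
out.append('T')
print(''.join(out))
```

Execution trace: 'W' (try body) → 'K' (inner try body) → 'N' (inner finally) → 'G' (except IndexError) → 'X' (finally) → 'T' (after the try/except). Output: WKNGXT

Answer: WKNGXT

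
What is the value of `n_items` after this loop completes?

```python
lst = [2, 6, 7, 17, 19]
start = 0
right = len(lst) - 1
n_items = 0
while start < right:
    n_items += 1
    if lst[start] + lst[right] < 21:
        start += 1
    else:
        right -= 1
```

Steps to find pair summing to 21
`n_items` takes the values: 0 → 1 → 2 → 3 → 4

Answer: 4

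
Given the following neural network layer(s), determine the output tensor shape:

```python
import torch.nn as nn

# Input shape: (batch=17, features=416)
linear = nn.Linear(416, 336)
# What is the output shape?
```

Input: (17, 416) -> Output: (17, 336)

Answer: (17, 336)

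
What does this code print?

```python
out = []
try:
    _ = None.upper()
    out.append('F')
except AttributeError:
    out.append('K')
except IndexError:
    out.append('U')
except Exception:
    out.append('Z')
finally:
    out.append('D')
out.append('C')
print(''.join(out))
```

Execution trace: 'K' (except AttributeError) → 'D' (finally) → 'C' (after the try/except). Output: KDC

Answer: KDC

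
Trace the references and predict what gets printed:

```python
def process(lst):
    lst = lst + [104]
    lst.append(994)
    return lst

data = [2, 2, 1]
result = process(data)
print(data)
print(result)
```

Key concept: rebinding parameter vs mutation.
Step by step:
`data = [2, 2, 1]` → data = [2, 2, 1]
`result = process(data)` → result = [2, 2, 1, 104, 994]
`print(data)` → prints [2, 2, 1]
`print(result)` → prints [2, 2, 1, 104, 994]

Answer:
[2, 2, 1]
[2, 2, 1, 104, 994]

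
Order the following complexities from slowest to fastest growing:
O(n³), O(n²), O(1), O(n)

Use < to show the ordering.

Ordered by growth rate: O(1) < O(n) < O(n²) < O(n³)

Answer: O(1) < O(n) < O(n²) < O(n³)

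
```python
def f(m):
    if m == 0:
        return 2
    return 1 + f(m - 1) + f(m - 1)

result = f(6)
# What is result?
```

f(m) = 1 + 2·f(m-1), f(0)=2. Closed form: (2+1)·2^6 - 1 = 191.

Answer: 191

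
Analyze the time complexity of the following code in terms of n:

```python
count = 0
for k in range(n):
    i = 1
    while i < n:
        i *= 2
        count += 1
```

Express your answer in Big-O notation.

Each loop level contributes: n × log n. Multiplying the contributions gives O(n log n).

Answer: O(n log n)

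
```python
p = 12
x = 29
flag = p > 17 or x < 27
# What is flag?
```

Trace:
`p = 12` → p = 12
`x = 29` → x = 29
`flag = p > 17 or x < 27` → flag = False
So flag = False

Answer: False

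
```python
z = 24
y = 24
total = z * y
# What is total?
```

Trace:
`z = 24` → z = 24
`y = 24` → y = 24
`total = z * y` → total = 576
So total = 576

Answer: 576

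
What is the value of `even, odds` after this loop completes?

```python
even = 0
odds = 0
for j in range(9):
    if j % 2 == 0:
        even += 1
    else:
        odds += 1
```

Count evens and odds in range(9)
`even, odds` takes the values: (0, 0) → (1, 0) → (1, 1) → (2, 1) → (2, 2) → (3, 2) → (3, 3) → (4, 3) → (4, 4) → (5, 4)

Answer: 5, 4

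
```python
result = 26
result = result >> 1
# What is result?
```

Trace:
`result = 26` → result = 26
`result = result >> 1` → result = 13
So result = 13

Answer: 13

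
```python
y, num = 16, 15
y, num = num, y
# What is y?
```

Trace:
`y, num = 16, 15` → y = 16; num = 15
`y, num = num, y` → y = 15; num = 16
So y = 15

Answer: 15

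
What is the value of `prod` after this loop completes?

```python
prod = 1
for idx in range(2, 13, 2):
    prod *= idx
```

Product of even numbers 2 to 12
`prod` takes the values: 1 → 2 → 8 → 48 → 384 → 3840 → 46080

Answer: 46080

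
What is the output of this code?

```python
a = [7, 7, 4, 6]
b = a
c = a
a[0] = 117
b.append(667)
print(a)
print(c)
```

Key concept: multiple aliases.
Step by step:
`a = [7, 7, 4, 6]` → a = [7, 7, 4, 6]
`b = a` → b = [7, 7, 4, 6] (same object as a)
`c = a` → c = [7, 7, 4, 6] (same object as a, b)
`a[0] = 117` → a = [117, 7, 4, 6] (same object as b, c); b = [117, 7, 4, 6] (same object as a, c); c = [117, 7, 4, 6] (same object as a, b)
`b.append(667)` → a = [117, 7, 4, 6, 667] (same object as b, c); b = [117, 7, 4, 6, 667] (same object as a, c); c = [117, 7, 4, 6, 667] (same object as a, b)
`print(a)` → prints [117, 7, 4, 6, 667]
`print(c)` → prints [117, 7, 4, 6, 667]

Answer:
[117, 7, 4, 6, 667]
[117, 7, 4, 6, 667]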